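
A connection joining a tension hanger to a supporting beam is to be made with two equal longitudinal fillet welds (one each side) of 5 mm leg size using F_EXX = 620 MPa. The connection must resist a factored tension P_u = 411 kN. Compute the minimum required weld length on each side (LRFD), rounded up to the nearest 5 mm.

Throat t_e = 0.707 × 5 = 3.535 mm.
φr_n = 0.75 × 0.6 × 620 × 3.535 × 10⁻³ = 0.9863 kN/mm.
L_req = P_u / φr_n = 411 / 0.9863 = 416.7 mm total.
Per side: 416.7 / 2 = 208.4 mm.
Round up → use L = 210 mm on each side.

L = 210 mm on each side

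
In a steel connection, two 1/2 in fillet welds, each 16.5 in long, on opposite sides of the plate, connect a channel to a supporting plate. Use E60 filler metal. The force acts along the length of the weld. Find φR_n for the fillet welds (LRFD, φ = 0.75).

E60XX → F_EXX = 60 ksi.
Effective throat t_e = 0.707 × 0.5 = 0.3535 in.
Total length L = 33 in; A_we = 0.3535 × 33 = 11.67 in².
F_nw = 0.6 F_EXX = 0.6 × 60 = 36 ksi.
φR_n = 0.75 × 36 × 11.67 = 315 kips.

φR_n ≈ 315 kips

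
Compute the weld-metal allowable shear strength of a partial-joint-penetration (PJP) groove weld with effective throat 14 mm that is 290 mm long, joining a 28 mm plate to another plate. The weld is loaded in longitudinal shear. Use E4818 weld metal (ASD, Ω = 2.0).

R_n/Ω ≈ 585 kN

E48XX → F_EXX = 480 MPa.
Effective throat (given) t_e = 14 mm.
A_we = 14 × 290 = 4060 mm².
F_nw = 0.6 F_EXX = 288 MPa.
R_n/Ω = (288 × 4060) / 2.0 × 10⁻³ = 584.6 kN.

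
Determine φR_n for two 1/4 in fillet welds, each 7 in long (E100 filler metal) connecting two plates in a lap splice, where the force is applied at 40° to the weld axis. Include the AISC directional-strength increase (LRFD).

φR_n ≈ 140 kip

E100XX → F_EXX = 100 ksi.
t_e = 0.707 × 0.25 = 0.1767 in; A_we = 0.1767 × 14 = 2.474 in².
Directional factor: 1.0 + 0.5 sin^1.5(40°) = 1.258.
F_nw = 0.6 × 100 × 1.258 = 75.46 ksi.
φR_n = 0.75 × 75.46 × 2.474 = 140 kip.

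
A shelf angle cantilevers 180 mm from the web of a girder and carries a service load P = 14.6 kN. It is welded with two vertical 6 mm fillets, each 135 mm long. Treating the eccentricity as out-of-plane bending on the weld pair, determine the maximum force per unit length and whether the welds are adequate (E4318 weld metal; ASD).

E43XX → F_EXX = 430 MPa.
L_w = 2 × 135 = 270 mm; section modulus (unit throat) S = 2 × L²/6 = 6075 mm².
Direct shear f_v = P/L_w = 14.6×10³/270 = 54.07 N/mm.
Moment M = P × e = 14.6×10³ × 180 = 2628000 N·mm; bending f_b = M/S = 432.6 N/mm.
f_max = √(f_v² + f_b²) = √(54.07² + 432.6²) = 436 N/mm.
r_n/Ω = (1/2.0) × 0.6 × 430 × (0.707 × 6) = 547.2 N/mm → adequate.

f_max ≈ 436 N/mm; adequate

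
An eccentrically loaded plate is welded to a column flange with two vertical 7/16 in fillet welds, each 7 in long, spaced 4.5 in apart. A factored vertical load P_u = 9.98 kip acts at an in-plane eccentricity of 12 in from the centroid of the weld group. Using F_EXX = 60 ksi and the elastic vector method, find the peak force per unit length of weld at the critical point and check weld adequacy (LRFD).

Total weld length L_w = 14 in. Treat welds as unit-width lines.
Polar moment about centroid: J = 2[d³/12 + d(b/2)²] = 2[7³/12 + 7×2.25²] = 128 in³.
Direct shear f_v = P/L_w = 9.98 / 14 = 0.7129 kip/in (vertical).
Torsion M = P·e = 9.98 × 12 = 119.76 kip·in.
Critical point at (x, y) = (2.25, 3.5) from centroid. f_tx = M·y/J = 3.274 kip/in; f_ty = M·x/J = 2.104 kip/in.
Resultant f_max = √[f_tx² + (f_v + f_ty)²] = √[3.274² + (0.7129 + 2.104)²] = 4.319 kip/in.
Capacity per unit length: φr_n = 0.75 × 0.6 × 60 × (0.707 × 0.4375) = 8.351 kip/in.
4.319 ≤ 8.351 → adequate.

f_max ≈ 4.32 kip/in; adequate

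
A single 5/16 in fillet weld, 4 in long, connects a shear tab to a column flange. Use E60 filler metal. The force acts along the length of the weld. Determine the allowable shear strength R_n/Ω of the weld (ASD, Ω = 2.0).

E60XX → F_EXX = 60 ksi.
Effective throat t_e = 0.707 × 0.3125 = 0.2209 in.
Total length L = 4 in; A_we = 0.2209 × 4 = 0.8837 in².
F_nw = 0.6 F_EXX = 0.6 × 60 = 36 ksi.
R_n = 36 × 0.8837 = 31.81 kips; R_n/Ω = 31.81/2.0 = 15.91 kips.

R_n/Ω ≈ 15.9 kips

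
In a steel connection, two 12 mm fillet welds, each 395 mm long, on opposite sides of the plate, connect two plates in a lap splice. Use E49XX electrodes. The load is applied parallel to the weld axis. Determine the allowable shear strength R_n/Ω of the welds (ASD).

E49XX → F_EXX = 490 MPa.
Effective throat t_e = 0.707 × 12 = 8.484 mm.
Total length L = 790 mm; A_we = 8.484 × 790 = 6702 mm².
F_nw = 0.6 F_EXX = 0.6 × 490 = 294 MPa.
R_n = 294 × 6702 × 10⁻³ = 1970 kN; R_n/Ω = 1970/2.0 = 985.2 kN.

R_n/Ω ≈ 985 kN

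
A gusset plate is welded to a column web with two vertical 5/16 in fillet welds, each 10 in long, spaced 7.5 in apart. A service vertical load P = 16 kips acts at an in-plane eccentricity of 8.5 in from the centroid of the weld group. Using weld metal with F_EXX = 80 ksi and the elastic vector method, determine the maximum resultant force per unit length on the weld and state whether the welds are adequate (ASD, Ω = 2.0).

Total weld length L_w = 20 in. Treat welds as unit-width lines.
Polar moment about centroid: J = 2[d³/12 + d(b/2)²] = 2[10³/12 + 10×3.75²] = 447.9 in³.
Direct shear f_v = P/L_w = 16 / 20 = 0.8 kip/in (vertical).
Torsion M = P·e = 16 × 8.5 = 136 kip·in.
Critical point at (x, y) = (3.75, 5) from centroid. f_tx = M·y/J = 1.518 kip/in; f_ty = M·x/J = 1.139 kip/in.
Resultant f_max = √[f_tx² + (f_v + f_ty)²] = √[1.518² + (0.8 + 1.139)²] = 2.462 kip/in.
Capacity per unit length: r_n/Ω = (1/2.0) × 0.6 × 80 × (0.707 × 0.3125) = 5.302 kip/in.
2.462 ≤ 5.302 → adequate.

f_max ≈ 2.46 kip/in; adequate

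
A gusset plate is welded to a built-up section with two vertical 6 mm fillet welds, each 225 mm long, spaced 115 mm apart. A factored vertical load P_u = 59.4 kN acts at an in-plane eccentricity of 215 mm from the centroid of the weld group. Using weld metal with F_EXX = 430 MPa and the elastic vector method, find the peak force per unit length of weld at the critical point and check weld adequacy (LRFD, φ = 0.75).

f_max ≈ 549 N/mm; adequate

Total weld length L_w = 450 mm. Treat welds as unit-width lines.
Polar moment about centroid: J = 2[d³/12 + d(b/2)²] = 2[225³/12 + 225×57.5²] = 3386000 mm³.
Direct shear f_v = P/L_w = 59.4×10³ / 450 = 132 N/mm (vertical).
Torsion M = P·e = 59.4×10³ × 215 = 12771000 N·mm.
Critical point at (x, y) = (57.5, 112.5) from centroid. f_tx = M·y/J = 424.3 N/mm; f_ty = M·x/J = 216.9 N/mm.
Resultant f_max = √[f_tx² + (f_v + f_ty)²] = √[424.3² + (132 + 216.9)²] = 549.3 N/mm.
Capacity per unit length: φr_n = 0.75 × 0.6 × 430 × (0.707 × 6) = 820.8 N/mm.
549.3 ≤ 820.8 → adequate.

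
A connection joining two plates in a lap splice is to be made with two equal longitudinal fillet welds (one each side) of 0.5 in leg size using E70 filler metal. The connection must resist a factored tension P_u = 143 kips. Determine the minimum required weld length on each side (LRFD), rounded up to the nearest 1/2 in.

E70XX → F_EXX = 70 ksi.
Throat t_e = 0.707 × 0.5 = 0.3535 in.
φr_n = 0.75 × 0.6 × 70 × 0.3535 = 11.14 kips/in.
L_req = P_u / φr_n = 143 / 11.14 = 12.84 in total.
Per side: 12.84 / 2 = 6.421 in.
Round up → use L = 6.5 in on each side.

L = 6.5 in on each side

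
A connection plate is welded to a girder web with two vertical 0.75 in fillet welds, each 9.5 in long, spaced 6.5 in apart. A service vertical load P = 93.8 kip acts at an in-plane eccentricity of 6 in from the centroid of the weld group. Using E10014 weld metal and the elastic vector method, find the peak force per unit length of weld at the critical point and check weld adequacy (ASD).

E100XX → F_EXX = 100 ksi.
Total weld length L_w = 19 in. Treat welds as unit-width lines.
Polar moment about centroid: J = 2[d³/12 + d(b/2)²] = 2[9.5³/12 + 9.5×3.25²] = 343.6 in³.
Direct shear f_v = P/L_w = 93.8 / 19 = 4.937 kip/in (vertical).
Torsion M = P·e = 93.8 × 6 = 562.8 kip·in.
Critical point at (x, y) = (3.25, 4.75) from centroid. f_tx = M·y/J = 7.781 kip/in; f_ty = M·x/J = 5.324 kip/in.
Resultant f_max = √[f_tx² + (f_v + f_ty)²] = √[7.781² + (4.937 + 5.324)²] = 12.88 kip/in.
Capacity per unit length: r_n/Ω = (1/2.0) × 0.6 × 100 × (0.707 × 0.75) = 15.91 kip/in.
12.88 ≤ 15.91 → adequate.

f_max ≈ 12.9 kip/in; adequate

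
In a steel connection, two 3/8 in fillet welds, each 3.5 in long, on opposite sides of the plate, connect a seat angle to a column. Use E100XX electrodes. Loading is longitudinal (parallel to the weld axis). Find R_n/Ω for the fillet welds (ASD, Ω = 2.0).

R_n/Ω ≈ 55.7 kips

E100XX → F_EXX = 100 ksi.
Effective throat t_e = 0.707 × 0.375 = 0.2651 in.
Total length L = 7 in; A_we = 0.2651 × 7 = 1.856 in².
F_nw = 0.6 F_EXX = 0.6 × 100 = 60 ksi.
R_n = 60 × 1.856 = 111.4 kips; R_n/Ω = 111.4/2.0 = 55.68 kips.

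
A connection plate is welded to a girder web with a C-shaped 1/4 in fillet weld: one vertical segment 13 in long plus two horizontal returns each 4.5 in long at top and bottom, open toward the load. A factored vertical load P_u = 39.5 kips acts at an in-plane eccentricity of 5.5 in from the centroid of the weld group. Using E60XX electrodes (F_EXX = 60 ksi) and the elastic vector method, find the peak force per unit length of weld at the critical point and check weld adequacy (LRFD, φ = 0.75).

f_max ≈ 3.86 kip/in; adequate

Total weld length L_w = 22 in. Treat welds as unit-width lines.
Centroid: x̄ = 2×4.5×2.25 / 22 = 0.9205 in from the vertical weld.
Polar moment about centroid: J = I_x + I_y = [13³/12 + 2×4.5×6.5²] + [13×0.9205² + 2(4.5³/12 + 4.5×1.33²)] = 605.4 in³.
Direct shear f_v = P/L_w = 39.5 / 22 = 1.795 kip/in (vertical).
Torsion M = P·e = 39.5 × 5.5 = 217.25 kip·in.
Critical point at (x, y) = (3.58, 6.5) from centroid. f_tx = M·y/J = 2.332 kip/in; f_ty = M·x/J = 1.284 kip/in.
Resultant f_max = √[f_tx² + (f_v + f_ty)²] = √[2.332² + (1.795 + 1.284)²] = 3.863 kip/in.
Capacity per unit length: φr_n = 0.75 × 0.6 × 60 × (0.707 × 0.25) = 4.772 kip/in.
3.863 ≤ 4.772 → adequate.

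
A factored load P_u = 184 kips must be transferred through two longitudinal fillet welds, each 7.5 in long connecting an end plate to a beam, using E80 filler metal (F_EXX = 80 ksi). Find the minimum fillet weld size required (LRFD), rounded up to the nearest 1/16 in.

Total weld length L = 15 in.
Required throat t_e = P_u / (φ × 0.6 F_EXX × L) = 184 / (0.75 × 0.6 × 80 × 15) = 0.3407 in.
Required leg w = t_e / 0.707 = 0.482 in → use 1/2 in.

w = 1/2 in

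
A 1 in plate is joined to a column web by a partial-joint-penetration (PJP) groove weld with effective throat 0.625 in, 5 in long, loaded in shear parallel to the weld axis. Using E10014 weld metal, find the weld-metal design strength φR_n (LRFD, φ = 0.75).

E100XX → F_EXX = 100 ksi.
Effective throat (given) t_e = 0.625 in.
A_we = 0.625 × 5 = 3.125 in².
F_nw = 0.6 F_EXX = 60 ksi.
φR_n = 0.75 × 60 × 3.125 = 140.6 kips.

φR_n ≈ 141 kips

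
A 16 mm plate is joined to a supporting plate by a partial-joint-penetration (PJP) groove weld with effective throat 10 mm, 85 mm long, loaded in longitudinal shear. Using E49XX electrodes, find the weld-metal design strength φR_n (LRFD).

φR_n ≈ 187 kN

E49XX → F_EXX = 490 MPa.
Effective throat (given) t_e = 10 mm.
A_we = 10 × 85 = 850 mm².
F_nw = 0.6 F_EXX = 294 MPa.
φR_n = 0.75 × 294 × 850 × 10⁻³ = 187.4 kN.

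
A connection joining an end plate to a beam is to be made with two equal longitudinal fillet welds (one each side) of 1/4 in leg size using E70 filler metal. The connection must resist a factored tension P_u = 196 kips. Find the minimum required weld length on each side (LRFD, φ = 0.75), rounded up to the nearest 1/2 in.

E70XX → F_EXX = 70 ksi.
Throat t_e = 0.707 × 0.25 = 0.1767 in.
φr_n = 0.75 × 0.6 × 70 × 0.1767 = 5.568 kips/in.
L_req = P_u / φr_n = 196 / 5.568 = 35.2 in total.
Per side: 35.2 / 2 = 17.6 in.
Round up → use L = 18 in on each side.

L = 18 in on each side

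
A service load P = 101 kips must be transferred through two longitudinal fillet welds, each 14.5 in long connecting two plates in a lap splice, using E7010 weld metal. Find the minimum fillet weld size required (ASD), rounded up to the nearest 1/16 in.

E70XX → F_EXX = 70 ksi.
Total weld length L = 29 in.
Required throat t_e = P × Ω / (0.6 F_EXX × L) = 101 × 2.0 / (0.6 × 70 × 29) = 0.1658 in.
Required leg w = t_e / 0.707 = 0.2346 in → use 1/4 in.

w = 1/4 in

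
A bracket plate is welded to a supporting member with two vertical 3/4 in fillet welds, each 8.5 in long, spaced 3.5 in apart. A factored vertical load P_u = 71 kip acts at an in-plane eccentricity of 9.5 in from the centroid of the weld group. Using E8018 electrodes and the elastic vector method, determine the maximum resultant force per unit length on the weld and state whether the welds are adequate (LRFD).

E80XX → F_EXX = 80 ksi.
Total weld length L_w = 17 in. Treat welds as unit-width lines.
Polar moment about centroid: J = 2[d³/12 + d(b/2)²] = 2[8.5³/12 + 8.5×1.75²] = 154.4 in³.
Direct shear f_v = P/L_w = 71 / 17 = 4.176 kip/in (vertical).
Torsion M = P·e = 71 × 9.5 = 674.5 kip·in.
Critical point at (x, y) = (1.75, 4.25) from centroid. f_tx = M·y/J = 18.56 kip/in; f_ty = M·x/J = 7.644 kip/in.
Resultant f_max = √[f_tx² + (f_v + f_ty)²] = √[18.56² + (4.176 + 7.644)²] = 22.01 kip/in.
Capacity per unit length: φr_n = 0.75 × 0.6 × 80 × (0.707 × 0.75) = 19.09 kip/in.
22.01 > 19.09 → NOT adequate.

f_max ≈ 22 kip/in; NOT adequate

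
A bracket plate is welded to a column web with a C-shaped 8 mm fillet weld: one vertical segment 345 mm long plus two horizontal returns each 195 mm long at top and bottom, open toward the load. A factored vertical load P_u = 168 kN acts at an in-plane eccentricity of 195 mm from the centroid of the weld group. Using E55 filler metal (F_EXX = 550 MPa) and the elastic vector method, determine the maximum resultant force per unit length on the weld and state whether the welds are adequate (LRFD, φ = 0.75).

f_max ≈ 581 N/mm; adequate

Total weld length L_w = 735 mm. Treat welds as unit-width lines.
Centroid: x̄ = 2×195×97.5 / 735 = 51.73 mm from the vertical weld.
Polar moment about centroid: J = I_x + I_y = [345³/12 + 2×195×172.5²] + [345×51.73² + 2(195³/12 + 195×45.77²)] = 18000000 mm³.
Direct shear f_v = P/L_w = 168×10³ / 735 = 228.6 N/mm (vertical).
Torsion M = P·e = 168×10³ × 195 = 32760000 N·mm.
Critical point at (x, y) = (143.3, 172.5) from centroid. f_tx = M·y/J = 313.9 N/mm; f_ty = M·x/J = 260.7 N/mm.
Resultant f_max = √[f_tx² + (f_v + f_ty)²] = √[313.9² + (228.6 + 260.7)²] = 581.3 N/mm.
Capacity per unit length: φr_n = 0.75 × 0.6 × 550 × (0.707 × 8) = 1400 N/mm.
581.3 ≤ 1400 → adequate.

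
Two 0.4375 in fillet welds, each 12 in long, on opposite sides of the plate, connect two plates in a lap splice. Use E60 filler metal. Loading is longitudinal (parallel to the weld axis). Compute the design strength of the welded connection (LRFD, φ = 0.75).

E60XX → F_EXX = 60 ksi.
Effective throat t_e = 0.707 × 0.4375 = 0.3093 in.
Total length L = 24 in; A_we = 0.3093 × 24 = 7.423 in².
F_nw = 0.6 F_EXX = 0.6 × 60 = 36 ksi.
φR_n = 0.75 × 36 × 7.423 = 200.4 kip.

φR_n ≈ 200 kip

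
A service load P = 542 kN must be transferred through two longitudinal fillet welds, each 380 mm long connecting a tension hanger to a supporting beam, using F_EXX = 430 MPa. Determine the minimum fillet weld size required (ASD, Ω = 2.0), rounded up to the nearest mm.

w = 8 mm

Total weld length L = 760 mm.
Required throat t_e = P × Ω / (0.6 F_EXX × L) = 542 × 2.0 / (0.6 × 430 × 760 × 10⁻³) = 5.528 mm.
Required leg w = t_e / 0.707 = 7.819 mm → use 8 mm.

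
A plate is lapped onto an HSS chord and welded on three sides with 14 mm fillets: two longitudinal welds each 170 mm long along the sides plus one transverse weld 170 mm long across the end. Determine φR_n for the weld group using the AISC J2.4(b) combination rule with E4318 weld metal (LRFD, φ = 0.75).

E43XX → F_EXX = 430 MPa.
t_e = 0.707 × 14 = 9.898 mm.
R_nwl = 0.6 × 430 × 9.898 × 340 × 10⁻³ = 868.3 kN (longitudinal, 2 welds).
R_nwt = 0.6 × 430 × 9.898 × 170 × 10⁻³ = 434.1 kN (transverse, base value).
(i) R_nwl + R_nwt = 1302 kN; (ii) 0.85 R_nwl + 1.5 R_nwt = 1389 kN.
R_n = max = 1389 kN [governs: (ii)]; φR_n = 1042 kN.

φR_n ≈ 1040 kN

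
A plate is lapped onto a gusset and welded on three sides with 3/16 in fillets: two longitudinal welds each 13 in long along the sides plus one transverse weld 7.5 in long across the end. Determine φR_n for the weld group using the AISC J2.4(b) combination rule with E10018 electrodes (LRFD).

E100XX → F_EXX = 100 ksi.
t_e = 0.707 × 0.1875 = 0.1326 in.
R_nwl = 0.6 × 100 × 0.1326 × 26 = 206.8 kip (longitudinal, 2 welds).
R_nwt = 0.6 × 100 × 0.1326 × 7.5 = 59.65 kip (transverse, base value).
(i) R_nwl + R_nwt = 266.5 kip; (ii) 0.85 R_nwl + 1.5 R_nwt = 265.3 kip.
R_n = max = 266.5 kip [governs: (i)]; φR_n = 199.8 kip.

φR_n ≈ 200 kip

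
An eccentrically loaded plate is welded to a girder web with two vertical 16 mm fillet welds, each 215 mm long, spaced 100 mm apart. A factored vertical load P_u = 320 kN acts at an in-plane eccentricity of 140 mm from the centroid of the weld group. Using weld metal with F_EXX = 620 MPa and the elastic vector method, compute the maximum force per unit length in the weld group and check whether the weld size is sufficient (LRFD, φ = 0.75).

f_max ≈ 2360 N/mm; adequate

Total weld length L_w = 430 mm. Treat welds as unit-width lines.
Polar moment about centroid: J = 2[d³/12 + d(b/2)²] = 2[215³/12 + 215×50²] = 2731000 mm³.
Direct shear f_v = P/L_w = 320×10³ / 430 = 744.2 N/mm (vertical).
Torsion M = P·e = 320×10³ × 140 = 44800000 N·mm.
Critical point at (x, y) = (50, 107.5) from centroid. f_tx = M·y/J = 1763 N/mm; f_ty = M·x/J = 820.1 N/mm.
Resultant f_max = √[f_tx² + (f_v + f_ty)²] = √[1763² + (744.2 + 820.1)²] = 2357 N/mm.
Capacity per unit length: φr_n = 0.75 × 0.6 × 620 × (0.707 × 16) = 3156 N/mm.
2357 ≤ 3156 → adequate.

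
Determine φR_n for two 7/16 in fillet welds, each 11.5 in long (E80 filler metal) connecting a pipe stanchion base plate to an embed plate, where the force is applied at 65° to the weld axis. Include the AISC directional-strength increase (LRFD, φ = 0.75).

E80XX → F_EXX = 80 ksi.
t_e = 0.707 × 0.4375 = 0.3093 in; A_we = 0.3093 × 23 = 7.114 in².
Directional factor: 1.0 + 0.5 sin^1.5(65°) = 1.431.
F_nw = 0.6 × 80 × 1.431 = 68.71 ksi.
φR_n = 0.75 × 68.71 × 7.114 = 366.6 kip.

φR_n ≈ 367 kip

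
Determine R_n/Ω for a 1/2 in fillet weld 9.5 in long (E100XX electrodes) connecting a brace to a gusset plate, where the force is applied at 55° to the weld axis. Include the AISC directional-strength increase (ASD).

E100XX → F_EXX = 100 ksi.
t_e = 0.707 × 0.5 = 0.3535 in; A_we = 0.3535 × 9.5 = 3.358 in².
Directional factor: 1.0 + 0.5 sin^1.5(55°) = 1.371.
F_nw = 0.6 × 100 × 1.371 = 82.24 ksi.
R_n/Ω = (82.24 × 3.358) / 2.0 = 138.1 kips.

R_n/Ω ≈ 138 kips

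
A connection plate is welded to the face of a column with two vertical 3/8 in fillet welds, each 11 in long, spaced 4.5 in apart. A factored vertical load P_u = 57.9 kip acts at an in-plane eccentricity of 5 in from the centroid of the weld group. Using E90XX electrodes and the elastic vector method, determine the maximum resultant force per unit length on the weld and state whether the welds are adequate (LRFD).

E90XX → F_EXX = 90 ksi.
Total weld length L_w = 22 in. Treat welds as unit-width lines.
Polar moment about centroid: J = 2[d³/12 + d(b/2)²] = 2[11³/12 + 11×2.25²] = 333.2 in³.
Direct shear f_v = P/L_w = 57.9 / 22 = 2.632 kip/in (vertical).
Torsion M = P·e = 57.9 × 5 = 289.5 kip·in.
Critical point at (x, y) = (2.25, 5.5) from centroid. f_tx = M·y/J = 4.779 kip/in; f_ty = M·x/J = 1.955 kip/in.
Resultant f_max = √[f_tx² + (f_v + f_ty)²] = √[4.779² + (2.632 + 1.955)²] = 6.624 kip/in.
Capacity per unit length: φr_n = 0.75 × 0.6 × 90 × (0.707 × 0.375) = 10.74 kip/in.
6.624 ≤ 10.74 → adequate.

f_max ≈ 6.62 kip/in; adequate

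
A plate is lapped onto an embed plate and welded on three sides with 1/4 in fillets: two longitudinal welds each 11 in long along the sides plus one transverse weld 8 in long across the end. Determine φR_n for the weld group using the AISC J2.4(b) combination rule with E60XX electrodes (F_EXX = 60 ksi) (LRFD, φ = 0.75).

t_e = 0.707 × 0.25 = 0.1767 in.
R_nwl = 0.6 × 60 × 0.1767 × 22 = 140 kips (longitudinal, 2 welds).
R_nwt = 0.6 × 60 × 0.1767 × 8 = 50.9 kips (transverse, base value).
(i) R_nwl + R_nwt = 190.9 kips; (ii) 0.85 R_nwl + 1.5 R_nwt = 195.3 kips.
R_n = max = 195.3 kips [governs: (ii)]; φR_n = 146.5 kips.

φR_n ≈ 147 kips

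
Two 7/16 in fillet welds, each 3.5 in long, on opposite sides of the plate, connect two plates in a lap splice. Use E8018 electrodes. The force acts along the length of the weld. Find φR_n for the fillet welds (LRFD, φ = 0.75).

φR_n ≈ 77.9 kip

E80XX → F_EXX = 80 ksi.
Effective throat t_e = 0.707 × 0.4375 = 0.3093 in.
Total length L = 7 in; A_we = 0.3093 × 7 = 2.165 in².
F_nw = 0.6 F_EXX = 0.6 × 80 = 48 ksi.
φR_n = 0.75 × 48 × 2.165 = 77.95 kip.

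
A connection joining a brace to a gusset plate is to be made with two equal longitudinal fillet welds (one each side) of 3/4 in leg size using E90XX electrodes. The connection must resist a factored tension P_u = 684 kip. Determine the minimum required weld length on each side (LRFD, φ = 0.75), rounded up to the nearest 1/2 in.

L = 16 in on each side

E90XX → F_EXX = 90 ksi.
Throat t_e = 0.707 × 0.75 = 0.5302 in.
φr_n = 0.75 × 0.6 × 90 × 0.5302 = 21.48 kip/in.
L_req = P_u / φr_n = 684 / 21.48 = 31.85 in total.
Per side: 31.85 / 2 = 15.93 in.
Round up → use L = 16 in on each side.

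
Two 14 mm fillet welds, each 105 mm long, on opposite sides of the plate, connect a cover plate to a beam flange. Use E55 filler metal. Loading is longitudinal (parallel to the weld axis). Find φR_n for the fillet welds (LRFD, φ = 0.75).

φR_n ≈ 514 kN

E55XX → F_EXX = 550 MPa.
Effective throat t_e = 0.707 × 14 = 9.898 mm.
Total length L = 210 mm; A_we = 9.898 × 210 = 2079 mm².
F_nw = 0.6 F_EXX = 0.6 × 550 = 330 MPa.
φR_n = 0.75 × 330 × 2079 × 10⁻³ = 514.4 kN.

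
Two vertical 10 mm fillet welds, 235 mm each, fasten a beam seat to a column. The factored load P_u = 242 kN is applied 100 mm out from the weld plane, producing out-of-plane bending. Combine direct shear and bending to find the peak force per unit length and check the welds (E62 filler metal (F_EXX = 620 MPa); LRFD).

f_max ≈ 1410 N/mm; adequate

L_w = 2 × 235 = 470 mm; section modulus (unit throat) S = 2 × L²/6 = 18410 mm².
Direct shear f_v = P/L_w = 242×10³/470 = 514.9 N/mm.
Moment M = P × e = 242×10³ × 100 = 24200000 N·mm; bending f_b = M/S = 1315 N/mm.
f_max = √(f_v² + f_b²) = √(514.9² + 1315²) = 1412 N/mm.
φr_n = 0.75 × 0.6 × 620 × (0.707 × 10) = 1973 N/mm → adequate.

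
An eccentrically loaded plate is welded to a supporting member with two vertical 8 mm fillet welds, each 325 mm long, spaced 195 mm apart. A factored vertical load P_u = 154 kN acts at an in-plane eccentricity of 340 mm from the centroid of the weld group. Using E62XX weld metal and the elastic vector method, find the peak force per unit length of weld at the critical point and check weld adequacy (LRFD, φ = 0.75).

E62XX → F_EXX = 620 MPa.
Total weld length L_w = 650 mm. Treat welds as unit-width lines.
Polar moment about centroid: J = 2[d³/12 + d(b/2)²] = 2[325³/12 + 325×97.5²] = 11900000 mm³.
Direct shear f_v = P/L_w = 154×10³ / 650 = 236.9 N/mm (vertical).
Torsion M = P·e = 154×10³ × 340 = 52360000 N·mm.
Critical point at (x, y) = (97.5, 162.5) from centroid. f_tx = M·y/J = 715 N/mm; f_ty = M·x/J = 429 N/mm.
Resultant f_max = √[f_tx² + (f_v + f_ty)²] = √[715² + (236.9 + 429)²] = 977 N/mm.
Capacity per unit length: φr_n = 0.75 × 0.6 × 620 × (0.707 × 8) = 1578 N/mm.
977 ≤ 1578 → adequate.

f_max ≈ 977 N/mm; adequate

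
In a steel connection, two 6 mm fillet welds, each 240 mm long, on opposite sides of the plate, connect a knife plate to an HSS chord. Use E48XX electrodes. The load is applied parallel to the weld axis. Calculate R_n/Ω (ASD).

R_n/Ω ≈ 293 kN

E48XX → F_EXX = 480 MPa.
Effective throat t_e = 0.707 × 6 = 4.242 mm.
Total length L = 480 mm; A_we = 4.242 × 480 = 2036 mm².
F_nw = 0.6 F_EXX = 0.6 × 480 = 288 MPa.
R_n = 288 × 2036 × 10⁻³ = 586.4 kN; R_n/Ω = 586.4/2.0 = 293.2 kN.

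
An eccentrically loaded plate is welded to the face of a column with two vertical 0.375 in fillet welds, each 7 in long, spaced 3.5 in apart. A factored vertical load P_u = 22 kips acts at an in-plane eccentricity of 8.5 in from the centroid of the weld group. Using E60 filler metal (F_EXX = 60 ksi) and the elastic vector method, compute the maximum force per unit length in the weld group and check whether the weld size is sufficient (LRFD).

Total weld length L_w = 14 in. Treat welds as unit-width lines.
Polar moment about centroid: J = 2[d³/12 + d(b/2)²] = 2[7³/12 + 7×1.75²] = 100 in³.
Direct shear f_v = P/L_w = 22 / 14 = 1.571 kip/in (vertical).
Torsion M = P·e = 22 × 8.5 = 187 kip·in.
Critical point at (x, y) = (1.75, 3.5) from centroid. f_tx = M·y/J = 6.542 kip/in; f_ty = M·x/J = 3.271 kip/in.
Resultant f_max = √[f_tx² + (f_v + f_ty)²] = √[6.542² + (1.571 + 3.271)²] = 8.14 kip/in.
Capacity per unit length: φr_n = 0.75 × 0.6 × 60 × (0.707 × 0.375) = 7.158 kip/in.
8.14 > 7.158 → NOT adequate.

f_max ≈ 8.14 kip/in; NOT adequate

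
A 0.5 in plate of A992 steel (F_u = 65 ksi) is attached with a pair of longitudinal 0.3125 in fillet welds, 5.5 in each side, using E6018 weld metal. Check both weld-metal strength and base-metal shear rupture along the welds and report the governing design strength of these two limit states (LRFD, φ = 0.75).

φR_n ≈ 65.6 kip (weld metal governs)

E60XX → F_EXX = 60 ksi.
t_e = 0.707 × 0.3125 = 0.2209 in; L = 11 in.
Weld metal: φR_n = 0.75 × 0.6 × 60 × 0.2209 × 11 = 65.62 kip.
Base metal (shear rupture): φR_n = 0.75 × 0.6 × 65 × 0.5 × 11 = 160.9 kip.
Governing: weld metal.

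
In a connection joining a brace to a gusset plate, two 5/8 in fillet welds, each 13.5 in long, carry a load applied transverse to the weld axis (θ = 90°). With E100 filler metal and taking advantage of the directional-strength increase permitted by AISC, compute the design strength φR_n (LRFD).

E100XX → F_EXX = 100 ksi.
t_e = 0.707 × 0.625 = 0.4419 in; A_we = 0.4419 × 27 = 11.93 in².
Directional factor: 1.0 + 0.5 sin^1.5(90°) = 1.5.
F_nw = 0.6 × 100 × 1.5 = 90 ksi.
φR_n = 0.75 × 90 × 11.93 = 805.3 kips.

φR_n ≈ 805 kips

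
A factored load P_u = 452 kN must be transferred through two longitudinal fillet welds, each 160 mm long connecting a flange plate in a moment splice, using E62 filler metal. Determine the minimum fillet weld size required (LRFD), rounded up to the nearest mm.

E62XX → F_EXX = 620 MPa.
Total weld length L = 320 mm.
Required throat t_e = P_u / (φ × 0.6 F_EXX × L) = 452 / (0.75 × 0.6 × 620 × 320 × 10⁻³) = 5.063 mm.
Required leg w = t_e / 0.707 = 7.161 mm → use 8 mm.

w = 8 mm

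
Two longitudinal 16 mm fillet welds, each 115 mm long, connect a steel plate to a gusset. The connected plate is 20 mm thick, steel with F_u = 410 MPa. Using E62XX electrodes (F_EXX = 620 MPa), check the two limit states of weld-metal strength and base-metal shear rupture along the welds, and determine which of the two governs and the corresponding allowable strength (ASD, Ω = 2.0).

R_n/Ω ≈ 484 kN (weld metal governs)

t_e = 0.707 × 16 = 11.31 mm; L = 230 mm.
Weld metal: R_n/Ω = (1/2.0) × 0.6 × 620 × 11.31 × 230 × 10⁻³ = 483.9 kN.
Base metal (shear rupture): R_n/Ω = (1/2.0) × 0.6 × 410 × 20 × 230 × 10⁻³ = 565.8 kN.
Governing: weld metal.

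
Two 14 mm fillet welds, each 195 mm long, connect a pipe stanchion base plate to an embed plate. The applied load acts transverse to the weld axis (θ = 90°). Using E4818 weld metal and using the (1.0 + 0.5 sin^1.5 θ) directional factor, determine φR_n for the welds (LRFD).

φR_n ≈ 1250 kN

E48XX → F_EXX = 480 MPa.
t_e = 0.707 × 14 = 9.898 mm; A_we = 9.898 × 390 = 3860 mm².
Directional factor: 1.0 + 0.5 sin^1.5(90°) = 1.5.
F_nw = 0.6 × 480 × 1.5 = 432 MPa.
φR_n = 0.75 × 432 × 3860 × 10⁻³ = 1251 kN.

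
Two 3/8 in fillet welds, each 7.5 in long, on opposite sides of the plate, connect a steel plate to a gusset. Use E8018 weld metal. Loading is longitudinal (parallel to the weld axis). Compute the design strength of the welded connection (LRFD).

φR_n ≈ 143 kip

E80XX → F_EXX = 80 ksi.
Effective throat t_e = 0.707 × 0.375 = 0.2651 in.
Total length L = 15 in; A_we = 0.2651 × 15 = 3.977 in².
F_nw = 0.6 F_EXX = 0.6 × 80 = 48 ksi.
φR_n = 0.75 × 48 × 3.977 = 143.2 kip.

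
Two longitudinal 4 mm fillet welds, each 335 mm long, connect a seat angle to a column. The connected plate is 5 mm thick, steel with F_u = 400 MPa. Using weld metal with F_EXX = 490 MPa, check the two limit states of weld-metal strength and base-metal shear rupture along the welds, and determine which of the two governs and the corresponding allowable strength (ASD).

R_n/Ω ≈ 279 kN (weld metal governs)

t_e = 0.707 × 4 = 2.828 mm; L = 670 mm.
Weld metal: R_n/Ω = (1/2.0) × 0.6 × 490 × 2.828 × 670 × 10⁻³ = 278.5 kN.
Base metal (shear rupture): R_n/Ω = (1/2.0) × 0.6 × 400 × 5 × 670 × 10⁻³ = 402 kN.
Governing: weld metal.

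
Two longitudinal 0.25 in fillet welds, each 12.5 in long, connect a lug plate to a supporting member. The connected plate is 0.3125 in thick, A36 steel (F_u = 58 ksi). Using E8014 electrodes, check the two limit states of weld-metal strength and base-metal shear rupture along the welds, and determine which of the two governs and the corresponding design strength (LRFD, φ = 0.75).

E80XX → F_EXX = 80 ksi.
t_e = 0.707 × 0.25 = 0.1767 in; L = 25 in.
Weld metal: φR_n = 0.75 × 0.6 × 80 × 0.1767 × 25 = 159.1 kips.
Base metal (shear rupture): φR_n = 0.75 × 0.6 × 58 × 0.3125 × 25 = 203.9 kips.
Governing: weld metal.

φR_n ≈ 159 kips (weld metal governs)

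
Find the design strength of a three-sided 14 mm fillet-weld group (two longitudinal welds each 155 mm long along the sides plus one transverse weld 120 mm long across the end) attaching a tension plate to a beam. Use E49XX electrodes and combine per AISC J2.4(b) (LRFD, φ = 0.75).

φR_n ≈ 968 kN

E49XX → F_EXX = 490 MPa.
t_e = 0.707 × 14 = 9.898 mm.
R_nwl = 0.6 × 490 × 9.898 × 310 × 10⁻³ = 902.1 kN (longitudinal, 2 welds).
R_nwt = 0.6 × 490 × 9.898 × 120 × 10⁻³ = 349.2 kN (transverse, base value).
(i) R_nwl + R_nwt = 1251 kN; (ii) 0.85 R_nwl + 1.5 R_nwt = 1291 kN.
R_n = max = 1291 kN [governs: (ii)]; φR_n = 967.9 kN.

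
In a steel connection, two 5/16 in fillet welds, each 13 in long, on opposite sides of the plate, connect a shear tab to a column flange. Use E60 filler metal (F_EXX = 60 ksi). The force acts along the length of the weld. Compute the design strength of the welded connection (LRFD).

Effective throat t_e = 0.707 × 0.3125 = 0.2209 in.
Total length L = 26 in; A_we = 0.2209 × 26 = 5.744 in².
F_nw = 0.6 F_EXX = 0.6 × 60 = 36 ksi.
φR_n = 0.75 × 36 × 5.744 = 155.1 kip.

φR_n ≈ 155 kip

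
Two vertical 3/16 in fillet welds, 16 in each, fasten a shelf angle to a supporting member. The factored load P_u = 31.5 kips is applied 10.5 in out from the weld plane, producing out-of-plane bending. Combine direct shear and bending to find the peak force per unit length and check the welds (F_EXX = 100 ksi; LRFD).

L_w = 2 × 16 = 32 in; section modulus (unit throat) S = 2 × L²/6 = 85.33 in².
Direct shear f_v = P/L_w = 31.5/32 = 0.9844 kip/in.
Moment M = P × e = 31.5 × 10.5 = 330.75 kip·in; bending f_b = M/S = 3.876 kip/in.
f_max = √(f_v² + f_b²) = √(0.9844² + 3.876²) = 3.999 kip/in.
φr_n = 0.75 × 0.6 × 100 × (0.707 × 0.1875) = 5.965 kip/in → adequate.

f_max ≈ 4 kip/in; adequate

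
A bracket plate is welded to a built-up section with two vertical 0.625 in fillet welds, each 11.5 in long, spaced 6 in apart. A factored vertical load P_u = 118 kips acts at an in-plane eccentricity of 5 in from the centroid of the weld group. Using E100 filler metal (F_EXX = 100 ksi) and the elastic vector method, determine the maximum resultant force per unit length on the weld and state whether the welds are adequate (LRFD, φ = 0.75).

Total weld length L_w = 23 in. Treat welds as unit-width lines.
Polar moment about centroid: J = 2[d³/12 + d(b/2)²] = 2[11.5³/12 + 11.5×3²] = 460.5 in³.
Direct shear f_v = P/L_w = 118 / 23 = 5.13 kip/in (vertical).
Torsion M = P·e = 118 × 5 = 590 kip·in.
Critical point at (x, y) = (3, 5.75) from centroid. f_tx = M·y/J = 7.367 kip/in; f_ty = M·x/J = 3.844 kip/in.
Resultant f_max = √[f_tx² + (f_v + f_ty)²] = √[7.367² + (5.13 + 3.844)²] = 11.61 kip/in.
Capacity per unit length: φr_n = 0.75 × 0.6 × 100 × (0.707 × 0.625) = 19.88 kip/in.
11.61 ≤ 19.88 → adequate.

f_max ≈ 11.6 kip/in; adequate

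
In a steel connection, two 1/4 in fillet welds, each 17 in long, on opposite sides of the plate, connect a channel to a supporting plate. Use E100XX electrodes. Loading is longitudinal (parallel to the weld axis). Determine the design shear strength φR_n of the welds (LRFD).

E100XX → F_EXX = 100 ksi.
Effective throat t_e = 0.707 × 0.25 = 0.1767 in.
Total length L = 34 in; A_we = 0.1767 × 34 = 6.01 in².
F_nw = 0.6 F_EXX = 0.6 × 100 = 60 ksi.
φR_n = 0.75 × 60 × 6.01 = 270.4 kip.

φR_n ≈ 270 kip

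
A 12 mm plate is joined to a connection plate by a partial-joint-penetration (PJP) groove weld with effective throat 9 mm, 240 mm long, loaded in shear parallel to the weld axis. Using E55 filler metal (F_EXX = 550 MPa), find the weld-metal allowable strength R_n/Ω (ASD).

R_n/Ω ≈ 356 kN

Effective throat (given) t_e = 9 mm.
A_we = 9 × 240 = 2160 mm².
F_nw = 0.6 F_EXX = 330 MPa.
R_n/Ω = (330 × 2160) / 2.0 × 10⁻³ = 356.4 kN.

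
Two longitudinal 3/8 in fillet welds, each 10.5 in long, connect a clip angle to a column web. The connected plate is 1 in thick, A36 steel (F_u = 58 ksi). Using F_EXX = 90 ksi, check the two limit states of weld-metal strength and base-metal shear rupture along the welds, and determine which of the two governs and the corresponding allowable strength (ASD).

t_e = 0.707 × 0.375 = 0.2651 in; L = 21 in.
Weld metal: R_n/Ω = (1/2.0) × 0.6 × 90 × 0.2651 × 21 = 150.3 kip.
Base metal (shear rupture): R_n/Ω = (1/2.0) × 0.6 × 58 × 1 × 21 = 365.4 kip.
Governing: weld metal.

R_n/Ω ≈ 150 kip (weld metal governs)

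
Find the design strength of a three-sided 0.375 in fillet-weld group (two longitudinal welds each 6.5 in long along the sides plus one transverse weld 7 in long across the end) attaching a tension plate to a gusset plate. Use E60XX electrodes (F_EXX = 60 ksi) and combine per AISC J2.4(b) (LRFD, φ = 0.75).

t_e = 0.707 × 0.375 = 0.2651 in.
R_nwl = 0.6 × 60 × 0.2651 × 13 = 124.1 kip (longitudinal, 2 welds).
R_nwt = 0.6 × 60 × 0.2651 × 7 = 66.81 kip (transverse, base value).
(i) R_nwl + R_nwt = 190.9 kip; (ii) 0.85 R_nwl + 1.5 R_nwt = 205.7 kip.
R_n = max = 205.7 kip [governs: (ii)]; φR_n = 154.3 kip.

φR_n ≈ 154 kip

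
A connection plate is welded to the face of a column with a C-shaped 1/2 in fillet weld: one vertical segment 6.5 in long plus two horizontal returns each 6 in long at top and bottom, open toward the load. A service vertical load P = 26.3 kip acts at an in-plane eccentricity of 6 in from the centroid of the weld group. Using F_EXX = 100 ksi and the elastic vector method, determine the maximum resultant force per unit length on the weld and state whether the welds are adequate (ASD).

f_max ≈ 4.86 kip/in; adequate

Total weld length L_w = 18.5 in. Treat welds as unit-width lines.
Centroid: x̄ = 2×6×3 / 18.5 = 1.946 in from the vertical weld.
Polar moment about centroid: J = I_x + I_y = [6.5³/12 + 2×6×3.25²] + [6.5×1.946² + 2(6³/12 + 6×1.054²)] = 223.6 in³.
Direct shear f_v = P/L_w = 26.3 / 18.5 = 1.422 kip/in (vertical).
Torsion M = P·e = 26.3 × 6 = 157.8 kip·in.
Critical point at (x, y) = (4.054, 3.25) from centroid. f_tx = M·y/J = 2.294 kip/in; f_ty = M·x/J = 2.861 kip/in.
Resultant f_max = √[f_tx² + (f_v + f_ty)²] = √[2.294² + (1.422 + 2.861)²] = 4.858 kip/in.
Capacity per unit length: r_n/Ω = (1/2.0) × 0.6 × 100 × (0.707 × 0.5) = 10.6 kip/in.
4.858 ≤ 10.6 → adequate.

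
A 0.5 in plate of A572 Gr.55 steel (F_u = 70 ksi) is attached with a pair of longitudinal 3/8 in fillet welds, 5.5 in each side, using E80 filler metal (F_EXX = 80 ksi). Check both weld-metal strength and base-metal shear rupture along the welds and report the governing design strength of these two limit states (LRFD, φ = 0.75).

t_e = 0.707 × 0.375 = 0.2651 in; L = 11 in.
Weld metal: φR_n = 0.75 × 0.6 × 80 × 0.2651 × 11 = 105 kips.
Base metal (shear rupture): φR_n = 0.75 × 0.6 × 70 × 0.5 × 11 = 173.2 kips.
Governing: weld metal.

φR_n ≈ 105 kips (weld metal governs)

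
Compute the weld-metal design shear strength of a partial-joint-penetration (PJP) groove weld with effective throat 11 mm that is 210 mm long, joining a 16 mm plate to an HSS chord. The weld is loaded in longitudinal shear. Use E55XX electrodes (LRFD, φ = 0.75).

E55XX → F_EXX = 550 MPa.
Effective throat (given) t_e = 11 mm.
A_we = 11 × 210 = 2310 mm².
F_nw = 0.6 F_EXX = 330 MPa.
φR_n = 0.75 × 330 × 2310 × 10⁻³ = 571.7 kN.

φR_n ≈ 572 kN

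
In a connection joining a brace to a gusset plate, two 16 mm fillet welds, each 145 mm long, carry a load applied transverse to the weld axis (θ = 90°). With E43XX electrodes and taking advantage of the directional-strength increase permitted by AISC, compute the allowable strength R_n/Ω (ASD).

E43XX → F_EXX = 430 MPa.
t_e = 0.707 × 16 = 11.31 mm; A_we = 11.31 × 290 = 3280 mm².
Directional factor: 1.0 + 0.5 sin^1.5(90°) = 1.5.
F_nw = 0.6 × 430 × 1.5 = 387 MPa.
R_n/Ω = (387 × 3280) / 2.0 × 10⁻³ = 634.8 kN.

R_n/Ω ≈ 635 kN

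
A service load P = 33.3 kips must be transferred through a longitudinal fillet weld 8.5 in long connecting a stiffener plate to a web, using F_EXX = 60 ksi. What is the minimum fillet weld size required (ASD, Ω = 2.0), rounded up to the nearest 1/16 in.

Total weld length L = 8.5 in.
Required throat t_e = P × Ω / (0.6 F_EXX × L) = 33.3 × 2.0 / (0.6 × 60 × 8.5) = 0.2176 in.
Required leg w = t_e / 0.707 = 0.3078 in → use 5/16 in.

w = 5/16 in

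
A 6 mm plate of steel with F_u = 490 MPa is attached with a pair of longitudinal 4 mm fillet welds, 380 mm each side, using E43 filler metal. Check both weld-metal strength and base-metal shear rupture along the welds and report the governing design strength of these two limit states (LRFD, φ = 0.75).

φR_n ≈ 416 kN (weld metal governs)

E43XX → F_EXX = 430 MPa.
t_e = 0.707 × 4 = 2.828 mm; L = 760 mm.
Weld metal: φR_n = 0.75 × 0.6 × 430 × 2.828 × 760 × 10⁻³ = 415.9 kN.
Base metal (shear rupture): φR_n = 0.75 × 0.6 × 490 × 6 × 760 × 10⁻³ = 1005 kN.
Governing: weld metal.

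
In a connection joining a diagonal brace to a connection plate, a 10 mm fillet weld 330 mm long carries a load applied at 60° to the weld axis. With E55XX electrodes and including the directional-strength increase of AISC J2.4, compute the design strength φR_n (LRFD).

E55XX → F_EXX = 550 MPa.
t_e = 0.707 × 10 = 7.07 mm; A_we = 7.07 × 330 = 2333 mm².
Directional factor: 1.0 + 0.5 sin^1.5(60°) = 1.403.
F_nw = 0.6 × 550 × 1.403 = 463 MPa.
φR_n = 0.75 × 463 × 2333 × 10⁻³ = 810.1 kN.

φR_n ≈ 810 kN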